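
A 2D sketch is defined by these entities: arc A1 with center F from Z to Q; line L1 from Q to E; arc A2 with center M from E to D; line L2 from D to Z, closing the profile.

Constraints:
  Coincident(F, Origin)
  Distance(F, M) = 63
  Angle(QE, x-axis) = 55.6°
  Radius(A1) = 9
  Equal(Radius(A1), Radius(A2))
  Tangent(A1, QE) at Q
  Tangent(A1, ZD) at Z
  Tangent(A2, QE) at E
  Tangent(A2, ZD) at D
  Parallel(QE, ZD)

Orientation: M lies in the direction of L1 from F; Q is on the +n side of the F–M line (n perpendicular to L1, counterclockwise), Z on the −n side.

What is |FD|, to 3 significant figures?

63.6

The slot axis is L1's direction at 55.6°, so u = (cos 55.6°, sin 55.6°) = (0.565, 0.825) and n = (−sin 55.6°, cos 55.6°) = (-0.825, 0.565). F is at the origin and M lies 63.0 along u from F, so M = 63.0·u = (35.6, 52.0). Tangency of A1 to both parallel lines with radius 9.0 puts Q and Z at F ± 9.0·n: Q = (-7.43, 5.08), Z = (7.43, -5.08). Equal radii place E and D the same way about M: E = M + 9.0·n = (28.2, 57.1), D = M − 9.0·n = (43.0, 46.9). Then |FD| = |D − F| = 63.6.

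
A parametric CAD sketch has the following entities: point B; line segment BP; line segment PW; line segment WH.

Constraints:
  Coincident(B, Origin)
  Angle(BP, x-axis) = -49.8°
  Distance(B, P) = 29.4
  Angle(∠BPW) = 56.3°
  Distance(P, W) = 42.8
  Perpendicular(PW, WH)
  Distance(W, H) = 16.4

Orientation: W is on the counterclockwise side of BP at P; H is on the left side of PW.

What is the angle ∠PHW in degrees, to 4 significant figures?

69.03°

B is at the origin; BP runs at -49.8° with length 29.4, so P = 29.4·(cos -49.8°, sin -49.8°) = (18.98, -22.46). ∠BPW = 56.3°, so PW runs at -49.8° + (180° − 56.3°) = 73.90° from the x-axis; with |PW| = 42.8, W = P + 42.8·(cos 73.90°, sin 73.90°) = (30.85, 18.67). The perpendicularity gives WH at right angles to PW; with |WH| = 16.4 on the left of PW, H = W + 16.4·(-0.9608, 0.2773) = (15.09, 23.21). Then cos ∠PHW = HP·HW / (|HP||HW|), giving 69.03°.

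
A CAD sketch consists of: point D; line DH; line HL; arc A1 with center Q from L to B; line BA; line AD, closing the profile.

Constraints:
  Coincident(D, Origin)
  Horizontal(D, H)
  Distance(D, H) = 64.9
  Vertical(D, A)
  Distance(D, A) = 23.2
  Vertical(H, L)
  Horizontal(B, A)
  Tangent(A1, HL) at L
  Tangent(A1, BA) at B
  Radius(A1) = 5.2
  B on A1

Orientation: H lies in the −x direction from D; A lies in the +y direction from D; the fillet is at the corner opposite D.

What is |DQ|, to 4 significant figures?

62.35

D is at the origin; DH is horizontal with |DH| = 64.9 and H on the −x side, so H = (-64.90, 0.000). D and A share the same x with |DA| = 23.2 and A on the +y side, so A = (0.000, 23.20). The virtual corner opposite D is at (-64.90, 23.20). Tangency of A1 to HL means the radius QL is perpendicular to HL and A1 meets BA tangentially, so QB is at right angles to BA, with radius 5.2, so the center Q sits 5.2 in from both sides at Q = (-59.70, 18.00). Then |DQ| = |Q − D| = 62.35.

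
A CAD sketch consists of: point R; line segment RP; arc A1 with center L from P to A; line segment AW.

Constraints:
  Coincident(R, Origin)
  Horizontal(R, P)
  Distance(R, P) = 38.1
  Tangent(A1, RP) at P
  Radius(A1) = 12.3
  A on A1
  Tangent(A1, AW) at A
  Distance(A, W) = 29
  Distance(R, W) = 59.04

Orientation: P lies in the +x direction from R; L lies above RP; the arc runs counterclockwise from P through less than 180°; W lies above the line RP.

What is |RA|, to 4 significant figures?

52.33

Checks: ∠(LP, PR) = 90.00° ✓; |LP| = 12.30 ✓; |LA| = 12.30 ✓; ∠(LA, AW) = 90.00° ✓; |AW| = 29.00 ✓; |RW| = 59.04 ✓.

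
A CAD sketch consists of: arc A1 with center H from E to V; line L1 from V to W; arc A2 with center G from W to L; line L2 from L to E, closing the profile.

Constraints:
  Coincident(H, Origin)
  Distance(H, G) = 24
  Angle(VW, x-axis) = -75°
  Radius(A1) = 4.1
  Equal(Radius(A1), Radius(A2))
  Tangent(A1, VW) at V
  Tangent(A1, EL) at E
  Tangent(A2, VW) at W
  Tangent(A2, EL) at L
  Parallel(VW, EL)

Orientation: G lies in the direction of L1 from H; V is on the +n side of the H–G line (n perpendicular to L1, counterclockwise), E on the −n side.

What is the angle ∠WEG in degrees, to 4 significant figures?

9.169°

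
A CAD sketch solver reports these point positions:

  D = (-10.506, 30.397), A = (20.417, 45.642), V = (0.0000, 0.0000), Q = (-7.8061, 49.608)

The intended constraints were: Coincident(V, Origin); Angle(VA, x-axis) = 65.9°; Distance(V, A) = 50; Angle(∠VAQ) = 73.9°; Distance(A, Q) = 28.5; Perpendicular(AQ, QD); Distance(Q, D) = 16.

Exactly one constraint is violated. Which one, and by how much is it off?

Distance(Q, D) = 16 — off by 3.40.

V = (0.00, 0.00) ✓; VA at 65.90° ✓; |VA| = 50.00 ✓; ∠VAQ = 73.90° ✓; |AQ| = 28.50 ✓; ∠(AQ, QD) = 90.00° ✓; |QD| = 19.40 ✗.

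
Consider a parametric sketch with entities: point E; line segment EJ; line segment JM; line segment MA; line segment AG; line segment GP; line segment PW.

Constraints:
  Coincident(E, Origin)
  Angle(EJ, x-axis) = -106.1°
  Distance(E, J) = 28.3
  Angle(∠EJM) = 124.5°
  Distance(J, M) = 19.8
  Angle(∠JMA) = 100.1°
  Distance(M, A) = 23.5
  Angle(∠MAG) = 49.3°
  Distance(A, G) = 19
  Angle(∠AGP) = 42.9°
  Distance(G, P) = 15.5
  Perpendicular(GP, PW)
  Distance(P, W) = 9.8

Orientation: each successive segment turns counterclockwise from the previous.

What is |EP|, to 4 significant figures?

40.91

∠MAG = 49.3° gives AG at 160.0° from the x-axis; with |AG| = 19.0, G = (7.359, -24.49). ∠AGP = 42.9° gives GP at -62.90° from the x-axis; with |GP| = 15.5, P = (14.42, -38.29). Then |EP| = |P − E| = 40.91.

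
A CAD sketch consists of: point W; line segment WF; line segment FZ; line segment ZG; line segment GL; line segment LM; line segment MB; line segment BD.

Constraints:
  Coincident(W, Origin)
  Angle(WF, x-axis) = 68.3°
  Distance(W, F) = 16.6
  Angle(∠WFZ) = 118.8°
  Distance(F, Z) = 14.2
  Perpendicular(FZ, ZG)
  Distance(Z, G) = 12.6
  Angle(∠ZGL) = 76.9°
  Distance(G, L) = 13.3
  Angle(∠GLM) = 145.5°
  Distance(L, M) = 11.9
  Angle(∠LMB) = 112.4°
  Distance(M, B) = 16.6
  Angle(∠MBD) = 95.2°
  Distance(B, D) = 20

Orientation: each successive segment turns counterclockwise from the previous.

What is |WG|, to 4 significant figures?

22.28

∠WFZ = 118.8° gives FZ at 129.5° from the x-axis; with |FZ| = 14.2, Z = (-2.895, 26.38). FZ is perpendicular to ZG, so ZG runs at -140.5°; with |ZG| = 12.6, G = (-12.62, 18.37). Then |WG| = |G − W| = 22.28.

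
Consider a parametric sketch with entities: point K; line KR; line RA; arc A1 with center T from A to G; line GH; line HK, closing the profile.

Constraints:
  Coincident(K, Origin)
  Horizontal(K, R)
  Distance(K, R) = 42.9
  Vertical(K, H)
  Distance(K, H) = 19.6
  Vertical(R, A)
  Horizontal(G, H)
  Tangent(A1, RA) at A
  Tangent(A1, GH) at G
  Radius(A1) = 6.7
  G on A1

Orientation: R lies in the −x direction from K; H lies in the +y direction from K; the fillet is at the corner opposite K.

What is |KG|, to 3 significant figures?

41.2

K is at the origin; K and R share the same y with |KR| = 42.9 and R on the −x side, so R = (-42.9, 0.00). KH is vertical with |KH| = 19.6 and H on the +y side, so H = (0.00, 19.6). The virtual corner opposite K is at (-42.9, 19.6). Tangency of A1 to RA means the radius TA is perpendicular to RA and tangency of A1 to GH means the radius TG is perpendicular to GH, with radius 6.7, so the center T sits 6.7 in from both sides at T = (-36.2, 12.9). That places the tangent points at A = (-42.9, 12.9) on RA and G = (-36.2, 19.6) on GH. Then |KG| = |G − K| = 41.2.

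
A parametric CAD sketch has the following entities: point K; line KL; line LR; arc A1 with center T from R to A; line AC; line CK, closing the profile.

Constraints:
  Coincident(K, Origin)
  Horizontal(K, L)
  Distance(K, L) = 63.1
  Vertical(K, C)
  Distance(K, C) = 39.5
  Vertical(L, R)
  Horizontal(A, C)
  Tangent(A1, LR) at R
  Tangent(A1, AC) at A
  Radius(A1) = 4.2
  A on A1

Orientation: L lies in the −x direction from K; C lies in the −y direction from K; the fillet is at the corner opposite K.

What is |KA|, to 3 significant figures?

70.9

The virtual corner opposite K is at (-63.1, -39.5). Tangency of A1 to LR means the radius TR is perpendicular to LR and the tangent condition forces TA to be normal to AC, with radius 4.2, so the center T sits 4.2 in from both sides at T = (-58.9, -35.3). That places the tangent points at R = (-63.1, -35.3) on LR and A = (-58.9, -39.5) on AC. Then |KA| = |A − K| = 70.9.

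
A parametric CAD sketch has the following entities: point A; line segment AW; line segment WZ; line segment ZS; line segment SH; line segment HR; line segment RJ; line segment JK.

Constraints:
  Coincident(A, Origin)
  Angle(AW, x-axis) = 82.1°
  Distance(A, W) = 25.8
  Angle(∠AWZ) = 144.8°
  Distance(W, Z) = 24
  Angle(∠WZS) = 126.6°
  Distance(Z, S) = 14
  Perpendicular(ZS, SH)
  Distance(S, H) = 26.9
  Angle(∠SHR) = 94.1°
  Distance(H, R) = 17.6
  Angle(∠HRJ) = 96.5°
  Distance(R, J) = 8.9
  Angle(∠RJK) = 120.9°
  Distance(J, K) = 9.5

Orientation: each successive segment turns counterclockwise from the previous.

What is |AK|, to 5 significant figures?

36.122

A is at the origin; AW runs at 82.1° with length 25.8, so W = (3.5461, 25.555). ∠AWZ = 144.8° gives WZ at 117.30° from the x-axis; with |WZ| = 24.0, Z = (-7.4615, 46.882). ∠WZS = 126.6° gives ZS at 170.70° from the x-axis; with |ZS| = 14.0, S = (-21.278, 49.144). ZS is perpendicular to SH, so SH runs at -99.300°; with |SH| = 26.9, H = (-25.625, 22.598). ∠SHR = 94.1° gives HR at -13.400° from the x-axis; with |HR| = 17.6, R = (-8.5038, 18.519). ∠HRJ = 96.5° gives RJ at 70.100° from the x-axis; with |RJ| = 8.9, J = (-5.4744, 26.888). ∠RJK = 120.9° gives JK at 129.20° from the x-axis; with |JK| = 9.5, K = (-11.479, 34.250). Then |AK| = |K − A| = 36.122.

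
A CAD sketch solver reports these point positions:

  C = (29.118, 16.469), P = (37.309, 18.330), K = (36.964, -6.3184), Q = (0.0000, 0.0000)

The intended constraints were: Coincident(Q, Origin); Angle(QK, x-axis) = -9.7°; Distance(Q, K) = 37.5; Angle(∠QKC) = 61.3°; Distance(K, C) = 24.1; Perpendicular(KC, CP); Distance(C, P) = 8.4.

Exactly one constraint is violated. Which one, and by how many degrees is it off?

Perpendicular(KC, CP) — off by 6.20°.

Q = (0.00, 0.00) ✓; QK at -9.700° ✓; |QK| = 37.50 ✓; ∠QKC = 61.30° ✓; |KC| = 24.10 ✓; ∠(KC, CP) = 96.20° ✗; |CP| = 8.400 ✓.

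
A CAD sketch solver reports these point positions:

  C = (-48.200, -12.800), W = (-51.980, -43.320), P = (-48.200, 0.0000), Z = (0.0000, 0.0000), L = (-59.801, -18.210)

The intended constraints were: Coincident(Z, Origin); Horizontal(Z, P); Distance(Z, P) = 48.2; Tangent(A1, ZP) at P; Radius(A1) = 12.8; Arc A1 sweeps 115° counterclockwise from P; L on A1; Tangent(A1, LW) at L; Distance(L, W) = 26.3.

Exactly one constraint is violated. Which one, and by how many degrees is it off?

Tangent(A1, LW) at L — off by 7.70°.

Z = (0.00, 0.00) ✓; Z.y = 0.00, P.y = 0.00 ✓; |ZP| = 48.20 ✓; ∠(CP, PZ) = 90.00° ✓; |CP| = 12.80 ✓; bearing(C→L) − bearing(C→P) = 115.0° ✓; |CL| = 12.80 ✓; ∠(CL, LW) = 97.70° ✗; |LW| = 26.30 ✓.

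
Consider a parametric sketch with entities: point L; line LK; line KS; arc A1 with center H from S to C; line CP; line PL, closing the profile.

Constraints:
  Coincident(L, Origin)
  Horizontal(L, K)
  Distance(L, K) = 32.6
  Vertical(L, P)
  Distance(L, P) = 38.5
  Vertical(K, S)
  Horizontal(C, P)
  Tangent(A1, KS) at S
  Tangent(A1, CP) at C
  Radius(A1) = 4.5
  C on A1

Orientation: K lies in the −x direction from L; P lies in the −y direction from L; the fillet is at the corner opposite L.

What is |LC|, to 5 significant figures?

47.664

The virtual corner opposite L is at (-32.600, -38.500). Since A1 is tangent to KS there, HS ⟂ KS and A1 meets CP tangentially, so HC is at right angles to CP, with radius 4.5, so the center H sits 4.5 in from both sides at H = (-28.100, -34.000). That places the tangent points at S = (-32.600, -34.000) on KS and C = (-28.100, -38.500) on CP. Then |LC| = |C − L| = 47.664.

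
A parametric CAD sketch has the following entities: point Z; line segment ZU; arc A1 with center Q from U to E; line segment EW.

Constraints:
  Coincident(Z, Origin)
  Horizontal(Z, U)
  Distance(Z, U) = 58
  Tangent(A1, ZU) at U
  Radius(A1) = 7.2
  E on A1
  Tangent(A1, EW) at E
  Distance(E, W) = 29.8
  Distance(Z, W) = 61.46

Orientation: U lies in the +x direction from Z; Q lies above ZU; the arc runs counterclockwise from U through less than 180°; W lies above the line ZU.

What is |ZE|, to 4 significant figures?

65.14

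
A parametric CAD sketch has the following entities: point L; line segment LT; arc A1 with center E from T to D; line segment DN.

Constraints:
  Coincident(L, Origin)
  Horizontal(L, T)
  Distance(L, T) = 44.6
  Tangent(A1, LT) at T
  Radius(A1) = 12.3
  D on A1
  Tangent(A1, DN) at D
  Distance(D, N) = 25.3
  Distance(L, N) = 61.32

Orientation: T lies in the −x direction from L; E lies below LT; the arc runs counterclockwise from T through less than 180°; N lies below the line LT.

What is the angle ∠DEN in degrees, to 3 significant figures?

64.1°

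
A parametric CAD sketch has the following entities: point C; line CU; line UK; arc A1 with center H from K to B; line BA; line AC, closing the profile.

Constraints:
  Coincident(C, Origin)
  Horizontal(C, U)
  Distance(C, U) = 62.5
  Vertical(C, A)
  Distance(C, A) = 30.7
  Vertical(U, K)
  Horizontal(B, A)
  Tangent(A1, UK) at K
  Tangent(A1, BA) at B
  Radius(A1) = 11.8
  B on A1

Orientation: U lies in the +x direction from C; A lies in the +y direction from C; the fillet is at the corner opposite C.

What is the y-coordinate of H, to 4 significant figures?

18.90

C is at the origin; CU is horizontal with |CU| = 62.5 and U on the +x side, so U = (62.50, 0.000). C and A share the same x with |CA| = 30.7 and A on the +y side, so A = (0.000, 30.70). The virtual corner opposite C is at (62.50, 30.70). Tangency of A1 to UK means the radius HK is perpendicular to UK and since A1 is tangent to BA there, HB ⟂ BA, with radius 11.8, so the center H sits 11.8 in from both sides at H = (50.70, 18.90). So H.y = 18.90.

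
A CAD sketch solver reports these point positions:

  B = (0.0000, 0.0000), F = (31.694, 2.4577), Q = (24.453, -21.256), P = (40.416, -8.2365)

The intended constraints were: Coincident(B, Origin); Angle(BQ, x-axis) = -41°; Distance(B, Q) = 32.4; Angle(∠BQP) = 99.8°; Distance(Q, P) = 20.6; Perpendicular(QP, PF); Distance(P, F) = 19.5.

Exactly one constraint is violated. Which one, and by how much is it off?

Distance(P, F) = 19.5 — off by 5.70.

B = (0.00, 0.00) ✓; BQ at -41.00° ✓; |BQ| = 32.40 ✓; ∠BQP = 99.80° ✓; |QP| = 20.60 ✓; ∠(QP, PF) = 90.00° ✓; |PF| = 13.80 ✗.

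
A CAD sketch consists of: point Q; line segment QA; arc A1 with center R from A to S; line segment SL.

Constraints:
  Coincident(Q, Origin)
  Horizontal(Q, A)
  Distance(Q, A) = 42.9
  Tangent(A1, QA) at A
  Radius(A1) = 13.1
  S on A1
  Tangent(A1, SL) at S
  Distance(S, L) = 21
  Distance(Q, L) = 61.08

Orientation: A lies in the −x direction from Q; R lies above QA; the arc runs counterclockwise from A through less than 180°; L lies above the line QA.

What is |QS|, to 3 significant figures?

40.4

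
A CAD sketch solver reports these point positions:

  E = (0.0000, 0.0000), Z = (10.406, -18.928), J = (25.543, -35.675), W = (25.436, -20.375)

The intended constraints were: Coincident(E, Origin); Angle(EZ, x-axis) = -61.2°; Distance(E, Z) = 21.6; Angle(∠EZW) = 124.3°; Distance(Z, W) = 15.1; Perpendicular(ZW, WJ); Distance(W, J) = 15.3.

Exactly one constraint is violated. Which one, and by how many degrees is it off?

Perpendicular(ZW, WJ) — off by 5.90°.

E = (0.00, 0.00) ✓; EZ at -61.20° ✓; |EZ| = 21.60 ✓; ∠EZW = 124.3° ✓; |ZW| = 15.10 ✓; ∠(ZW, WJ) = 84.10° ✗; |WJ| = 15.30 ✓.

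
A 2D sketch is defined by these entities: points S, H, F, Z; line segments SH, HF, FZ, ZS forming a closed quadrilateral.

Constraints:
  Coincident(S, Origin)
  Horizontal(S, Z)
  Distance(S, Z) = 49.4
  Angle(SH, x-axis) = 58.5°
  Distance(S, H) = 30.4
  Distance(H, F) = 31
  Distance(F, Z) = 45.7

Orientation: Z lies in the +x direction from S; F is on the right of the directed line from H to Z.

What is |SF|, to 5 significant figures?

4.5934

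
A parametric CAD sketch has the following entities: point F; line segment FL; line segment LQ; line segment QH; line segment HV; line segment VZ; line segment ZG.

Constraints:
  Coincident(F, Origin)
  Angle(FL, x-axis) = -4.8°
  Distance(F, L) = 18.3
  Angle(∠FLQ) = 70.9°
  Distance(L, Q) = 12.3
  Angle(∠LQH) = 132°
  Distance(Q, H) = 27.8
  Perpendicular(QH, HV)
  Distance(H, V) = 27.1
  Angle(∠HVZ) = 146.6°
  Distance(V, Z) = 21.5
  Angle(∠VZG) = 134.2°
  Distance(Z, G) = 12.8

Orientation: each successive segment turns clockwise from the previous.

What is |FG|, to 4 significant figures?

31.62

F is at the origin; FL runs at -4.8° with length 18.3, so L = (18.24, -1.531). ∠FLQ = 70.9° gives LQ at -113.9° from the x-axis; with |LQ| = 12.3, Q = (13.25, -12.78). ∠LQH = 132.0° gives QH at -161.9° from the x-axis; with |QH| = 27.8, H = (-13.17, -21.41). QH ⟂ HV, so HV runs at 108.1°; with |HV| = 27.1, V = (-21.59, 4.346). ∠HVZ = 146.6° gives VZ at 74.70° from the x-axis; with |VZ| = 21.5, Z = (-15.92, 25.08). ∠VZG = 134.2° gives ZG at 28.90° from the x-axis; with |ZG| = 12.8, G = (-4.712, 31.27). Then |FG| = |G − F| = 31.62.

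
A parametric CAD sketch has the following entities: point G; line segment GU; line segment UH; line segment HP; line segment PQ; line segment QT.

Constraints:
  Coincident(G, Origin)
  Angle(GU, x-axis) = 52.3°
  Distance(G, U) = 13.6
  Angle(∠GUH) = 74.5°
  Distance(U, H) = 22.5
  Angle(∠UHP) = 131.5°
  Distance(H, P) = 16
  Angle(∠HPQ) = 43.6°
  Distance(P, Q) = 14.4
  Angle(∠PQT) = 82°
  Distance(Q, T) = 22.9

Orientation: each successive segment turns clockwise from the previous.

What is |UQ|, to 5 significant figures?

21.619

∠UHP = 131.5° gives HP at -101.70° from the x-axis; with |HP| = 16.0, P = (18.550, -22.923). ∠HPQ = 43.6° gives PQ at 121.90° from the x-axis; with |PQ| = 14.4, Q = (10.941, -10.698). Then |UQ| = |Q − U| = 21.619.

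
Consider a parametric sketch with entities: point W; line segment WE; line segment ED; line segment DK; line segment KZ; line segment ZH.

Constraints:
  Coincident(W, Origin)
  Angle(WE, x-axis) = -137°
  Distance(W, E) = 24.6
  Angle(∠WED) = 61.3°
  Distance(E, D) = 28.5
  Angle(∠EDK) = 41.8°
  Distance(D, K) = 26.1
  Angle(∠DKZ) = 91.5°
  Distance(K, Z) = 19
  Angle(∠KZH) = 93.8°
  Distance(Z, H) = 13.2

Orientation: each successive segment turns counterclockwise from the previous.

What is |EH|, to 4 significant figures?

7.887

W is at the origin; WE runs at -137.0° with length 24.6, so E = (-17.99, -16.78). ∠WED = 61.3° gives ED at -18.30° from the x-axis; with |ED| = 28.5, D = (9.067, -25.73). ∠EDK = 41.8° gives DK at 119.9° from the x-axis; with |DK| = 26.1, K = (-3.943, -3.100). ∠DKZ = 91.5° gives KZ at -151.6° from the x-axis; with |KZ| = 19.0, Z = (-20.66, -12.14). ∠KZH = 93.8° gives ZH at -65.40° from the x-axis; with |ZH| = 13.2, H = (-15.16, -24.14). Then |EH| = |H − E| = 7.887.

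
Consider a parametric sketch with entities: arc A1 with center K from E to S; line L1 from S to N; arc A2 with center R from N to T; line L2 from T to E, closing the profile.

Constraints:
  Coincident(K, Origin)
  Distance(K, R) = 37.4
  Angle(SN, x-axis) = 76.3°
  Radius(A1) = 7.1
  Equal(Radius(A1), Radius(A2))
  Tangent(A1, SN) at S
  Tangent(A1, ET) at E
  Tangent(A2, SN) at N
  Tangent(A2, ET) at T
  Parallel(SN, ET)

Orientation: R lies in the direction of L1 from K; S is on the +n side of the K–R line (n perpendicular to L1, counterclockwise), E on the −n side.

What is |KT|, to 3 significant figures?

38.1

The slot axis is L1's direction at 76.3°, so u = (cos 76.3°, sin 76.3°) = (0.237, 0.972) and n = (−sin 76.3°, cos 76.3°) = (-0.972, 0.237). K is at the origin and R lies 37.4 along u from K, so R = 37.4·u = (8.86, 36.3). Tangency of A1 to both parallel lines with radius 7.1 puts S and E at K ± 7.1·n: S = (-6.90, 1.68), E = (6.90, -1.68). Equal radii place N and T the same way about R: N = R + 7.1·n = (1.96, 38.0), T = R − 7.1·n = (15.8, 34.7). Then |KT| = |T − K| = 38.1.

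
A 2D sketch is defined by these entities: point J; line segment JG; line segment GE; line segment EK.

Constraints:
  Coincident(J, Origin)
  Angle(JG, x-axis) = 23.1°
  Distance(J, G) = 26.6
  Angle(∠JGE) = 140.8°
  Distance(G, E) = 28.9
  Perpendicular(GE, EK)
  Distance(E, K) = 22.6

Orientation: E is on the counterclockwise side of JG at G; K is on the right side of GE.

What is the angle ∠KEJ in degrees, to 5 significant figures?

108.75°

J is at the origin; JG runs at 23.1° with length 26.6, so G = 26.6·(cos 23.1°, sin 23.1°) = (24.467, 10.436). ∠JGE = 140.8°, so GE runs at 23.1° + (180° − 140.8°) = 62.300° from the x-axis; with |GE| = 28.9, E = G + 28.9·(cos 62.300°, sin 62.300°) = (37.901, 36.024). GE ⟂ EK; with |EK| = 22.6 on the right of GE, K = E + 22.6·(0.88539, -0.46484) = (57.911, 25.519). Then cos ∠KEJ = EK·EJ / (|EK||EJ|), giving 108.75°.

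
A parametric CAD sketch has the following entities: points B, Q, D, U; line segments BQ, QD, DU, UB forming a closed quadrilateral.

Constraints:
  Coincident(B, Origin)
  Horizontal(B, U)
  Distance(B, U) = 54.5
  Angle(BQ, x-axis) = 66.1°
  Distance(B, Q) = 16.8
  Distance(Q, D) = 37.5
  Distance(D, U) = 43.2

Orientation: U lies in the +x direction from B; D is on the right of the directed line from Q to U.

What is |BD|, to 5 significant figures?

26.664

B is at the origin; BU is horizontal with |BU| = 54.5 and U in +x, so U = (54.5, 0). BQ runs at 66.1° with |BQ| = 16.8, so Q = (6.8064, 15.359). D is determined by |QD| = 37.5 and |DU| = 43.2 together: it lies at the intersection of circle(Q, 37.5) and circle(U, 43.2). With |QU| = 50.106, the foot of the radical line on QU is 20.463 from Q and the perpendicular offset is √(37.5² − 20.463²) = 31.425. Taking the right-of-QU solution: D = (16.651, -20.825).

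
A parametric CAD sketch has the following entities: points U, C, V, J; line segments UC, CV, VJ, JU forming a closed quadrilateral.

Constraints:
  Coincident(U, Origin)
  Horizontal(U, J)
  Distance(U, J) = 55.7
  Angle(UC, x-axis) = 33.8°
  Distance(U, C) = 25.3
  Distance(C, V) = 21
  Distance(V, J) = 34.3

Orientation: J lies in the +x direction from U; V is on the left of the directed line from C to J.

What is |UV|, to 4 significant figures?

46.16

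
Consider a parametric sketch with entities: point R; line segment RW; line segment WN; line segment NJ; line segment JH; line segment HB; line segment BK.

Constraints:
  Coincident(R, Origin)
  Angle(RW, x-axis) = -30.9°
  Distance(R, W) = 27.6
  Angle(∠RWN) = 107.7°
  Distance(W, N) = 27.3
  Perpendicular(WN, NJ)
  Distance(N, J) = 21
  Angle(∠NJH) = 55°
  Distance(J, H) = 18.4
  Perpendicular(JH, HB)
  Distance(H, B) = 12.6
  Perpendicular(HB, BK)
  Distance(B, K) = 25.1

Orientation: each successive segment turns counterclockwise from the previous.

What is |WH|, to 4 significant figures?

16.08

WN ⟂ NJ, so NJ runs at 131.4°; with |NJ| = 21.0, J = (30.27, 19.63). ∠NJH = 55.0° gives JH at -103.6° from the x-axis; with |JH| = 18.4, H = (25.95, 1.748). Then |WH| = |H − W| = 16.08.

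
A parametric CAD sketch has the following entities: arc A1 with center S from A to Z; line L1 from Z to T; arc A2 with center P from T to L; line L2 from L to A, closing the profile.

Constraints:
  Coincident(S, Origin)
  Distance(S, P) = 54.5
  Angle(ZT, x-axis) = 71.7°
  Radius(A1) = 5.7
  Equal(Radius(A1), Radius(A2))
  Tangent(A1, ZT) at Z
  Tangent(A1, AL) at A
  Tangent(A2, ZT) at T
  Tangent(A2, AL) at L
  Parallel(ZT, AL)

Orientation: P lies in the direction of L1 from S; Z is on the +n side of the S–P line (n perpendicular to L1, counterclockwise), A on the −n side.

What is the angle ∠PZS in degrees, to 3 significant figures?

84.0°

The slot axis is L1's direction at 71.7°, so u = (cos 71.7°, sin 71.7°) = (0.314, 0.949) and n = (−sin 71.7°, cos 71.7°) = (-0.949, 0.314). S is at the origin and P lies 54.5 along u from S, so P = 54.5·u = (17.1, 51.7). Tangency of A1 to both parallel lines with radius 5.7 puts Z and A at S ± 5.7·n: Z = (-5.41, 1.79), A = (5.41, -1.79). Then cos ∠PZS = ZP·ZS / (|ZP||ZS|), giving 84.0°.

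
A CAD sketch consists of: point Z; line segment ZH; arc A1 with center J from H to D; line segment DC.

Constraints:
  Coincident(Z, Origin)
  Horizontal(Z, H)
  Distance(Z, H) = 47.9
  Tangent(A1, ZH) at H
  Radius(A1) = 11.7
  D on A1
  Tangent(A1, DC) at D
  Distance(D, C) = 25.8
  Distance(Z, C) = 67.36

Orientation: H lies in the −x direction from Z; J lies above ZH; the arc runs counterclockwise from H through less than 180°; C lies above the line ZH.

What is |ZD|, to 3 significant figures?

43.1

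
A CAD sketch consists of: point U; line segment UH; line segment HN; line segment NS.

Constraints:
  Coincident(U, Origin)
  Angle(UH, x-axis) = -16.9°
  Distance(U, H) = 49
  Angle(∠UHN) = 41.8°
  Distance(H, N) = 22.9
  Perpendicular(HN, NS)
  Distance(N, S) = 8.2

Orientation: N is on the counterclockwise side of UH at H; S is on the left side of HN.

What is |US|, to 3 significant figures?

28.0

∠UHN = 41.8°, so HN runs at -16.9° + (180° − 41.8°) = 121° from the x-axis; with |HN| = 22.9, N = H + 22.9·(cos 121°, sin 121°) = (35.0, 5.32). HN ⟂ NS; with |NS| = 8.2 on the left of HN, S = N + 8.2·(-0.854, -0.520) = (28.0, 1.06). Then |US| = |S − U| = 28.0.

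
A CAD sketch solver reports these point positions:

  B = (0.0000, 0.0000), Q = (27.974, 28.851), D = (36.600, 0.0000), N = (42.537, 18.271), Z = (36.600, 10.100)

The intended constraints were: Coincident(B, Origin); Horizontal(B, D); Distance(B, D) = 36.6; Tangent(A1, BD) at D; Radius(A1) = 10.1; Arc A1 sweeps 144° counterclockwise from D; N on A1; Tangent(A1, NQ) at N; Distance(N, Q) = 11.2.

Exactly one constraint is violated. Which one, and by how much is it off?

Distance(N, Q) = 11.2 — off by 6.80.

B = (0.00, 0.00) ✓; B.y = 0.00, D.y = 0.00 ✓; |BD| = 36.60 ✓; ∠(ZD, DB) = 90.00° ✓; |ZD| = 10.10 ✓; bearing(Z→N) − bearing(Z→D) = 144.0° ✓; |ZN| = 10.10 ✓; ∠(ZN, NQ) = 90.00° ✓; |NQ| = 18.00 ✗.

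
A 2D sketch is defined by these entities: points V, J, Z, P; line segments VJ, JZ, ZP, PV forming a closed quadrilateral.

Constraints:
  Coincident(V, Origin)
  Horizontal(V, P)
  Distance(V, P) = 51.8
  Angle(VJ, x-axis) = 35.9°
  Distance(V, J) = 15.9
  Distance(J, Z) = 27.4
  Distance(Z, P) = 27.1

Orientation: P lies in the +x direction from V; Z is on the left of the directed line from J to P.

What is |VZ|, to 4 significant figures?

43.23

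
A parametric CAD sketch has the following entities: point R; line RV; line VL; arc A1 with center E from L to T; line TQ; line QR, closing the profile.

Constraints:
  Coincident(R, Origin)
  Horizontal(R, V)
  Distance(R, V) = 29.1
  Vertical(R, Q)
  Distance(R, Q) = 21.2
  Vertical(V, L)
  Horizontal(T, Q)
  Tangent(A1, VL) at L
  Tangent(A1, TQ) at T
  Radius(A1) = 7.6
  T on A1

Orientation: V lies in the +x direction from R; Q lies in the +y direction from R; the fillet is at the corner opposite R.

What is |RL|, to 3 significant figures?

32.1

The virtual corner opposite R is at (29.1, 21.2). The tangent condition forces EL to be normal to VL and since A1 is tangent to TQ there, ET ⟂ TQ, with radius 7.6, so the center E sits 7.6 in from both sides at E = (21.5, 13.6). That places the tangent points at L = (29.1, 13.6) on VL and T = (21.5, 21.2) on TQ. Then |RL| = |L − R| = 32.1.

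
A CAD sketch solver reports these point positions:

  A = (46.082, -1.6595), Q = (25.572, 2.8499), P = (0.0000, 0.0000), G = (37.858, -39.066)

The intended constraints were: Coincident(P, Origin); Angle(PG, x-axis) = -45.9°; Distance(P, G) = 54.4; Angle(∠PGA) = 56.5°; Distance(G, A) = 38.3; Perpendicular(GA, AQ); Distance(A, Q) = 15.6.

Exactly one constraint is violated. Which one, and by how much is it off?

Distance(A, Q) = 15.6 — off by 5.40.

P = (0.00, 0.00) ✓; PG at -45.90° ✓; |PG| = 54.40 ✓; ∠PGA = 56.50° ✓; |GA| = 38.30 ✓; ∠(GA, AQ) = 90.00° ✓; |AQ| = 21.00 ✗.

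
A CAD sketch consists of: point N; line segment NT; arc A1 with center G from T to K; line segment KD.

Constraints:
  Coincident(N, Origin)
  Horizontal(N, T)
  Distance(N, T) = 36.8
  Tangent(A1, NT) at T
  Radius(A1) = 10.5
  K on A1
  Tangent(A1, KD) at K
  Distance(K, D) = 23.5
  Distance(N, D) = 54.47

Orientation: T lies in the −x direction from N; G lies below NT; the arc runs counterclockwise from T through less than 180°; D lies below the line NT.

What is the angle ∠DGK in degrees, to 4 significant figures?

65.92°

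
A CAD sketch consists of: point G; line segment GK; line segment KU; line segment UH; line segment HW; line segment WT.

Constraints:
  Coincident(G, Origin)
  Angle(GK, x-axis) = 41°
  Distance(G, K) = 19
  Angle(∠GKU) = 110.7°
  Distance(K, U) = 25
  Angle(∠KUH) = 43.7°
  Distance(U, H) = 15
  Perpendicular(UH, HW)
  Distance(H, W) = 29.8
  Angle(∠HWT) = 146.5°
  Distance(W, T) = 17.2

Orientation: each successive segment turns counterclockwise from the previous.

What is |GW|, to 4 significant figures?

28.96

G is at the origin; GK runs at 41.0° with length 19.0, so K = (14.34, 12.47). ∠GKU = 110.7° gives KU at 110.3° from the x-axis; with |KU| = 25.0, U = (5.666, 35.91). ∠KUH = 43.7° gives UH at -113.4° from the x-axis; with |UH| = 15.0, H = (-0.2911, 22.15). UH is perpendicular to HW, so HW runs at -23.40°; with |HW| = 29.8, W = (27.06, 10.31). Then |GW| = |W − G| = 28.96.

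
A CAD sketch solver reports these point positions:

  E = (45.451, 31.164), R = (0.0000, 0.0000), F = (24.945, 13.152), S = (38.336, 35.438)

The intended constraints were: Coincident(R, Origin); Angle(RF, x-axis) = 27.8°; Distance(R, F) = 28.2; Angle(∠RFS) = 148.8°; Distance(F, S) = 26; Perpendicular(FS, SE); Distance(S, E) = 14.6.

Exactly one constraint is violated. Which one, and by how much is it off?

Distance(S, E) = 14.6 — off by 6.30.

R = (0.00, 0.00) ✓; RF at 27.80° ✓; |RF| = 28.20 ✓; ∠RFS = 148.8° ✓; |FS| = 26.00 ✓; ∠(FS, SE) = 89.99° ✓; |SE| = 8.300 ✗.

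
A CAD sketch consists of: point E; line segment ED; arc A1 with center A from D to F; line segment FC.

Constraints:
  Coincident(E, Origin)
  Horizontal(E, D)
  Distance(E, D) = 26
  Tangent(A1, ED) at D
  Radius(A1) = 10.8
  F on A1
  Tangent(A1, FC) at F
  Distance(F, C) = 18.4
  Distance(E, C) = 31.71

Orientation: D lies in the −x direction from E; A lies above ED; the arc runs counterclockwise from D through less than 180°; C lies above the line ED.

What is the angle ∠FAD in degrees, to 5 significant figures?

86.217°

E is at the origin; ED is horizontal with |ED| = 26.0 and D on the −x side, so D = (-26.000, 0.0000). The tangent condition forces AD to be normal to ED, so A = D + (0, 10.8) = (-26.000, 10.800). Since AF ⟂ FC (tangency), |AC| = √(10.8² + 18.4²) = 21.335 regardless of where F sits on A1. So C lies on both circle(E, 31.71) and circle(A, 21.335); the above-ED intersection is C = (-14.010, 28.447). F is the foot of the tangent from C: F = (-15.224, 10.087).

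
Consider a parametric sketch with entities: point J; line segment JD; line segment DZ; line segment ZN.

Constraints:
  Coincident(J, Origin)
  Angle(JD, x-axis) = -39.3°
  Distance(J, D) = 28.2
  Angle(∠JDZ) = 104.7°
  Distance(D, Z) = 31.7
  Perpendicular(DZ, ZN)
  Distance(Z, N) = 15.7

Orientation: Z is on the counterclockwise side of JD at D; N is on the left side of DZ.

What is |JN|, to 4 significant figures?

40.54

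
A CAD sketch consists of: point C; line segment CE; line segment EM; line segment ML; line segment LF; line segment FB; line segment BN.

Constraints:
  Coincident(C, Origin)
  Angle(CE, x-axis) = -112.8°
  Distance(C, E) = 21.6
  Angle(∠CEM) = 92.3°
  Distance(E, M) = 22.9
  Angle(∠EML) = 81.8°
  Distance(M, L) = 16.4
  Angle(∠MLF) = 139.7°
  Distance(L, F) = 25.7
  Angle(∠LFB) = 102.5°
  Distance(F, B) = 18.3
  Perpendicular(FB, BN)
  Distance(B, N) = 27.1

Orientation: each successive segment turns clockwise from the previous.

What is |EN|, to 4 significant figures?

2.505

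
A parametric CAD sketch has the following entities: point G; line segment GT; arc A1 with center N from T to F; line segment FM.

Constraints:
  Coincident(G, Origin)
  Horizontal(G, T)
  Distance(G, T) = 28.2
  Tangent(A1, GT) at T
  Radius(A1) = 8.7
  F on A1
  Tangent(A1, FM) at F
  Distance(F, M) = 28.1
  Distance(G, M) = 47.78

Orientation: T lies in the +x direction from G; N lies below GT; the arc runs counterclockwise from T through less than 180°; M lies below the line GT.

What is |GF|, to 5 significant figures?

22.997

Checks: |NF| = 8.700 ✓; ∠(NF, FM) = 90.00° ✓; |FM| = 28.10 ✓; |GM| = 47.78 ✓.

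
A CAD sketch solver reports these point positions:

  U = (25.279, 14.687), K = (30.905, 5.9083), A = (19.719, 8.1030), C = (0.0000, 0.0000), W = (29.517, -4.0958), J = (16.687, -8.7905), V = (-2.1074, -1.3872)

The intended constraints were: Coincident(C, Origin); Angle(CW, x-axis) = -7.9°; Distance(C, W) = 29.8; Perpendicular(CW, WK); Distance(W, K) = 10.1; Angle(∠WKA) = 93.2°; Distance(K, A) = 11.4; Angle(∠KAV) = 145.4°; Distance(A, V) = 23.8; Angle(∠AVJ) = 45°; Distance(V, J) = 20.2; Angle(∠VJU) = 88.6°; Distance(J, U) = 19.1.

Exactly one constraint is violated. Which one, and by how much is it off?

Distance(J, U) = 19.1 — off by 5.90.

C = (0.00, 0.00) ✓; CW at -7.900° ✓; |CW| = 29.80 ✓; ∠(CW, WK) = 90.00° ✓; |WK| = 10.10 ✓; ∠WKA = 93.20° ✓; |KA| = 11.40 ✓; ∠KAV = 145.4° ✓; |AV| = 23.80 ✓; ∠AVJ = 45.00° ✓; |VJ| = 20.20 ✓; ∠VJU = 88.60° ✓; |JU| = 25.00 ✗.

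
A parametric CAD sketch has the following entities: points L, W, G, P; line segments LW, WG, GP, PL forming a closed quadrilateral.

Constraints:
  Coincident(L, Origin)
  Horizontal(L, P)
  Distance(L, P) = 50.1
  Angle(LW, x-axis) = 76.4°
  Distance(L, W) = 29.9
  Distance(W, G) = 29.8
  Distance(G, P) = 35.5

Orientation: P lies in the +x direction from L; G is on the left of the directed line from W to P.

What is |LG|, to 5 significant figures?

49.160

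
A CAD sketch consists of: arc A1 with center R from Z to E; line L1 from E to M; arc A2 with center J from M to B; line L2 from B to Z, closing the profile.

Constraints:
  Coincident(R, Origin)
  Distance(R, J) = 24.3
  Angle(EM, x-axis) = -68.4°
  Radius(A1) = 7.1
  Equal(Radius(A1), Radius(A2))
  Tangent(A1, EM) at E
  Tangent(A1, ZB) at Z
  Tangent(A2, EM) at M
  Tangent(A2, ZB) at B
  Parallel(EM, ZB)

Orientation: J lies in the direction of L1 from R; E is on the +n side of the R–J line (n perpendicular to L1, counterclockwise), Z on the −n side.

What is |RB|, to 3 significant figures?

25.3

Tangency of A1 to both parallel lines with radius 7.1 puts E and Z at R ± 7.1·n: E = (6.60, 2.61), Z = (-6.60, -2.61). Equal radii place M and B the same way about J: M = J + 7.1·n = (15.5, -20.0), B = J − 7.1·n = (2.34, -25.2). Then |RB| = |B − R| = 25.3.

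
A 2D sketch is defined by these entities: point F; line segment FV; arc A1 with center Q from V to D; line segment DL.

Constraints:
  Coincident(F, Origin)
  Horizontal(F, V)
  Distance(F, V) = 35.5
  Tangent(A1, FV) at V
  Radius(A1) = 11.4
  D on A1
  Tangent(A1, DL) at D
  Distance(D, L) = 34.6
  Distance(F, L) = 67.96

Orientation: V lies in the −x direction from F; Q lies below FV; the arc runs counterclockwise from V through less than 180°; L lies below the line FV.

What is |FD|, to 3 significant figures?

47.8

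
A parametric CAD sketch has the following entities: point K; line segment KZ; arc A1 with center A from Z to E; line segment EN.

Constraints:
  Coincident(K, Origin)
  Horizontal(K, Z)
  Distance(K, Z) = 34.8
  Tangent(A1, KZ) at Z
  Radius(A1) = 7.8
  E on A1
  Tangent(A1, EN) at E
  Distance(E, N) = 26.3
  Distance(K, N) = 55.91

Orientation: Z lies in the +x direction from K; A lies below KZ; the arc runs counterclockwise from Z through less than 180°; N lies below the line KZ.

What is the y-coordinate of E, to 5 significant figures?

-12.618

Checks: |AE| = 7.800 ✓; ∠(AE, EN) = 90.00° ✓; |EN| = 26.30 ✓; |KN| = 55.91 ✓.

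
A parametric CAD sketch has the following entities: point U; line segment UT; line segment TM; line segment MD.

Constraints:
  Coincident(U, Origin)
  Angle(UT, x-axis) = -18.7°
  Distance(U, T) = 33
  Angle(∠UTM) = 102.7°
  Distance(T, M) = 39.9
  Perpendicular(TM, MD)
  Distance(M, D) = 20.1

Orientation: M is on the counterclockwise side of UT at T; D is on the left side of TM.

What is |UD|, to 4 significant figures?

48.68

U is at the origin; UT runs at -18.7° with length 33.0, so T = 33.0·(cos -18.7°, sin -18.7°) = (31.26, -10.58). ∠UTM = 102.7°, so TM runs at -18.7° + (180° − 102.7°) = 58.60° from the x-axis; with |TM| = 39.9, M = T + 39.9·(cos 58.60°, sin 58.60°) = (52.05, 23.48). TM is perpendicular to MD; with |MD| = 20.1 on the left of TM, D = M + 20.1·(-0.8536, 0.5210) = (34.89, 33.95). Then |UD| = |D − U| = 48.68.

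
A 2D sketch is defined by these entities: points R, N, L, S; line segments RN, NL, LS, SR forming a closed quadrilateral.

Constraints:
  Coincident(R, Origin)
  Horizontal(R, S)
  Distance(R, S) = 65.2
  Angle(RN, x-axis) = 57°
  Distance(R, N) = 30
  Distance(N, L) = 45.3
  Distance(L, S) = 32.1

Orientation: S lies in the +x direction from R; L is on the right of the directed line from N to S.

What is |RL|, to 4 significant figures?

39.93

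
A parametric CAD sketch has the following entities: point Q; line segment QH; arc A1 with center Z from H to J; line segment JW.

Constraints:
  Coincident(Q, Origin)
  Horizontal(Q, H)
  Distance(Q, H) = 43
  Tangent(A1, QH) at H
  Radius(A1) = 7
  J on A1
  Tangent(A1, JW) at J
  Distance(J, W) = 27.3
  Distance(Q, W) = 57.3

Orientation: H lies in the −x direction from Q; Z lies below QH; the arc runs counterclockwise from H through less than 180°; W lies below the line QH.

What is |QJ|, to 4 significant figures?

50.57

Checks: |ZJ| = 7.000 ✓; ∠(ZJ, JW) = 90.00° ✓; |JW| = 27.30 ✓; |QW| = 57.30 ✓.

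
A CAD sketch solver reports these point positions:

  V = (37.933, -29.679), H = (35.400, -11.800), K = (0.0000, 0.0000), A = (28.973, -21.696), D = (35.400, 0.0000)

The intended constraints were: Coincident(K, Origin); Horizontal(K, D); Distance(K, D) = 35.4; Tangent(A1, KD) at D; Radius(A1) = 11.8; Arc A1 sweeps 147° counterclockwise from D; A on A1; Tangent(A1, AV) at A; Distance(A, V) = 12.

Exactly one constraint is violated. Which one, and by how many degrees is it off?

Tangent(A1, AV) at A — off by 8.70°.

K = (0.00, 0.00) ✓; K.y = 0.00, D.y = 0.00 ✓; |KD| = 35.40 ✓; ∠(HD, DK) = 90.00° ✓; |HD| = 11.80 ✓; bearing(H→A) − bearing(H→D) = 147.0° ✓; |HA| = 11.80 ✓; ∠(HA, AV) = 98.70° ✗; |AV| = 12.00 ✓.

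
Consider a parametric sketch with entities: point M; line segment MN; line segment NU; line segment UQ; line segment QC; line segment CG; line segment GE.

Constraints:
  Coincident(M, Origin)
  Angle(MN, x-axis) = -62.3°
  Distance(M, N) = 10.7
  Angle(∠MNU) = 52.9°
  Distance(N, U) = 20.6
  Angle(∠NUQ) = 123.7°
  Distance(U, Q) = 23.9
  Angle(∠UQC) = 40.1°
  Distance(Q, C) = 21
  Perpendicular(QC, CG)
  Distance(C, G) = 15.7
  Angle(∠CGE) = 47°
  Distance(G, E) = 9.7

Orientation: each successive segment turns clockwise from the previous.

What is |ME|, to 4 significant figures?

16.63

The perpendicularity gives CG at right angles to QC, so CG runs at -115.6°; with |CG| = 15.7, G = (-13.03, -7.559). ∠CGE = 47.0° gives GE at 111.4° from the x-axis; with |GE| = 9.7, E = (-16.57, 1.472). Then |ME| = |E − M| = 16.63.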